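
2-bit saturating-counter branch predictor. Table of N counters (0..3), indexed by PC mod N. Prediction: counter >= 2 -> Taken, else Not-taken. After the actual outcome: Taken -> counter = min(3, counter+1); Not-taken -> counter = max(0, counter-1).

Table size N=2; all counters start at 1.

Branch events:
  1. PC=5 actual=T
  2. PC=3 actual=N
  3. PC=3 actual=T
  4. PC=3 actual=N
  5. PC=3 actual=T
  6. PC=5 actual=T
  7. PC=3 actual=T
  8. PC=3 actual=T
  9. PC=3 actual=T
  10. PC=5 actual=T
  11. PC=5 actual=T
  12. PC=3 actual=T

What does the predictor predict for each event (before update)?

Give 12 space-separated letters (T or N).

Ev 1: PC=5 idx=1 pred=N actual=T -> ctr[1]=2
Ev 2: PC=3 idx=1 pred=T actual=N -> ctr[1]=1
Ev 3: PC=3 idx=1 pred=N actual=T -> ctr[1]=2
Ev 4: PC=3 idx=1 pred=T actual=N -> ctr[1]=1
Ev 5: PC=3 idx=1 pred=N actual=T -> ctr[1]=2
Ev 6: PC=5 idx=1 pred=T actual=T -> ctr[1]=3
Ev 7: PC=3 idx=1 pred=T actual=T -> ctr[1]=3
Ev 8: PC=3 idx=1 pred=T actual=T -> ctr[1]=3
Ev 9: PC=3 idx=1 pred=T actual=T -> ctr[1]=3
Ev 10: PC=5 idx=1 pred=T actual=T -> ctr[1]=3
Ev 11: PC=5 idx=1 pred=T actual=T -> ctr[1]=3
Ev 12: PC=3 idx=1 pred=T actual=T -> ctr[1]=3

Answer: N T N T N T T T T T T T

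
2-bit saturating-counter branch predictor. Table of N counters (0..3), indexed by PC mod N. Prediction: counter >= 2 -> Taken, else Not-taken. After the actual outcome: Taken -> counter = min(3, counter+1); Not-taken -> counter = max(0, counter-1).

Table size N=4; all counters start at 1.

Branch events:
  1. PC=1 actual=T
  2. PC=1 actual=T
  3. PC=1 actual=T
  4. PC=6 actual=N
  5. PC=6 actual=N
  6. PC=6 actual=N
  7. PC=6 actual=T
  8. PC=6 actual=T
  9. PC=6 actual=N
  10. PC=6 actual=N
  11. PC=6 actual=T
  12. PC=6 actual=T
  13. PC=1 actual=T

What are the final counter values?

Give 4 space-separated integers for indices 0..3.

Ev 1: PC=1 idx=1 pred=N actual=T -> ctr[1]=2
Ev 2: PC=1 idx=1 pred=T actual=T -> ctr[1]=3
Ev 3: PC=1 idx=1 pred=T actual=T -> ctr[1]=3
Ev 4: PC=6 idx=2 pred=N actual=N -> ctr[2]=0
Ev 5: PC=6 idx=2 pred=N actual=N -> ctr[2]=0
Ev 6: PC=6 idx=2 pred=N actual=N -> ctr[2]=0
Ev 7: PC=6 idx=2 pred=N actual=T -> ctr[2]=1
Ev 8: PC=6 idx=2 pred=N actual=T -> ctr[2]=2
Ev 9: PC=6 idx=2 pred=T actual=N -> ctr[2]=1
Ev 10: PC=6 idx=2 pred=N actual=N -> ctr[2]=0
Ev 11: PC=6 idx=2 pred=N actual=T -> ctr[2]=1
Ev 12: PC=6 idx=2 pred=N actual=T -> ctr[2]=2
Ev 13: PC=1 idx=1 pred=T actual=T -> ctr[1]=3

Answer: 1 3 2 1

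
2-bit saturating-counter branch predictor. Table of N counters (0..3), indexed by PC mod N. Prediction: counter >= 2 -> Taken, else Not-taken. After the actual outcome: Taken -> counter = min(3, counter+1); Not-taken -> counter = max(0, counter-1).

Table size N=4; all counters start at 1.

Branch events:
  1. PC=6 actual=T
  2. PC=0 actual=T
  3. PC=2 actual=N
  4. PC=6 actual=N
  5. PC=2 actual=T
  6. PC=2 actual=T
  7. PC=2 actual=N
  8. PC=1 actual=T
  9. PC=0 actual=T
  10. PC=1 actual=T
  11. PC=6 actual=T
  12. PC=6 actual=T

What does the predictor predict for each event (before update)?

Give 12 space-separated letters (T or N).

Answer: N N T N N N T N T T N T

Derivation:
Ev 1: PC=6 idx=2 pred=N actual=T -> ctr[2]=2
Ev 2: PC=0 idx=0 pred=N actual=T -> ctr[0]=2
Ev 3: PC=2 idx=2 pred=T actual=N -> ctr[2]=1
Ev 4: PC=6 idx=2 pred=N actual=N -> ctr[2]=0
Ev 5: PC=2 idx=2 pred=N actual=T -> ctr[2]=1
Ev 6: PC=2 idx=2 pred=N actual=T -> ctr[2]=2
Ev 7: PC=2 idx=2 pred=T actual=N -> ctr[2]=1
Ev 8: PC=1 idx=1 pred=N actual=T -> ctr[1]=2
Ev 9: PC=0 idx=0 pred=T actual=T -> ctr[0]=3
Ev 10: PC=1 idx=1 pred=T actual=T -> ctr[1]=3
Ev 11: PC=6 idx=2 pred=N actual=T -> ctr[2]=2
Ev 12: PC=6 idx=2 pred=T actual=T -> ctr[2]=3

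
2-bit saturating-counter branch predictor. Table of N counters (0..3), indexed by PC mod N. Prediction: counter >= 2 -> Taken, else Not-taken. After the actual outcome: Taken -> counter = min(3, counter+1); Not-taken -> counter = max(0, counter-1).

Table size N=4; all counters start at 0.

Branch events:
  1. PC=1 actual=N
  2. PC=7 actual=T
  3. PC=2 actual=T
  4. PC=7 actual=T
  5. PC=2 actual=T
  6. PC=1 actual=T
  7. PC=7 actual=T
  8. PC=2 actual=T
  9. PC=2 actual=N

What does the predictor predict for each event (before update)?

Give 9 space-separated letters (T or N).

Ev 1: PC=1 idx=1 pred=N actual=N -> ctr[1]=0
Ev 2: PC=7 idx=3 pred=N actual=T -> ctr[3]=1
Ev 3: PC=2 idx=2 pred=N actual=T -> ctr[2]=1
Ev 4: PC=7 idx=3 pred=N actual=T -> ctr[3]=2
Ev 5: PC=2 idx=2 pred=N actual=T -> ctr[2]=2
Ev 6: PC=1 idx=1 pred=N actual=T -> ctr[1]=1
Ev 7: PC=7 idx=3 pred=T actual=T -> ctr[3]=3
Ev 8: PC=2 idx=2 pred=T actual=T -> ctr[2]=3
Ev 9: PC=2 idx=2 pred=T actual=N -> ctr[2]=2

Answer: N N N N N N T T T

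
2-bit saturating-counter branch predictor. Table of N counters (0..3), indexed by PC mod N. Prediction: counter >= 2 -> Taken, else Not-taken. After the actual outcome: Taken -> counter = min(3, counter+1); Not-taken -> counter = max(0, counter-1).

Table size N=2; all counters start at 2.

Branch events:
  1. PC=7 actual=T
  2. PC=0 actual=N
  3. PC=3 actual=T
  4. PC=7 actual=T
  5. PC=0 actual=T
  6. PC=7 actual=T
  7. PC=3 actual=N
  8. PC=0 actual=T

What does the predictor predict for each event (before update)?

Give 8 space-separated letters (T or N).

Answer: T T T T N T T T

Derivation:
Ev 1: PC=7 idx=1 pred=T actual=T -> ctr[1]=3
Ev 2: PC=0 idx=0 pred=T actual=N -> ctr[0]=1
Ev 3: PC=3 idx=1 pred=T actual=T -> ctr[1]=3
Ev 4: PC=7 idx=1 pred=T actual=T -> ctr[1]=3
Ev 5: PC=0 idx=0 pred=N actual=T -> ctr[0]=2
Ev 6: PC=7 idx=1 pred=T actual=T -> ctr[1]=3
Ev 7: PC=3 idx=1 pred=T actual=N -> ctr[1]=2
Ev 8: PC=0 idx=0 pred=T actual=T -> ctr[0]=3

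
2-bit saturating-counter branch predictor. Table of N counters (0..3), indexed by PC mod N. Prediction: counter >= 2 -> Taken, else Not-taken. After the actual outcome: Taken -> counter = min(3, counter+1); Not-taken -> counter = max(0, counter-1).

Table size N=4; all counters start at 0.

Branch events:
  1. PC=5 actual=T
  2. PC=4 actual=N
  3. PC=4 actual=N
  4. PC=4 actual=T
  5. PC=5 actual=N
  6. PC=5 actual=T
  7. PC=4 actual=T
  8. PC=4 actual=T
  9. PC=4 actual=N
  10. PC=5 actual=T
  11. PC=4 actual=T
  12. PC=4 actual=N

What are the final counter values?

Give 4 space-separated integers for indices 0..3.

Answer: 2 2 0 0

Derivation:
Ev 1: PC=5 idx=1 pred=N actual=T -> ctr[1]=1
Ev 2: PC=4 idx=0 pred=N actual=N -> ctr[0]=0
Ev 3: PC=4 idx=0 pred=N actual=N -> ctr[0]=0
Ev 4: PC=4 idx=0 pred=N actual=T -> ctr[0]=1
Ev 5: PC=5 idx=1 pred=N actual=N -> ctr[1]=0
Ev 6: PC=5 idx=1 pred=N actual=T -> ctr[1]=1
Ev 7: PC=4 idx=0 pred=N actual=T -> ctr[0]=2
Ev 8: PC=4 idx=0 pred=T actual=T -> ctr[0]=3
Ev 9: PC=4 idx=0 pred=T actual=N -> ctr[0]=2
Ev 10: PC=5 idx=1 pred=N actual=T -> ctr[1]=2
Ev 11: PC=4 idx=0 pred=T actual=T -> ctr[0]=3
Ev 12: PC=4 idx=0 pred=T actual=N -> ctr[0]=2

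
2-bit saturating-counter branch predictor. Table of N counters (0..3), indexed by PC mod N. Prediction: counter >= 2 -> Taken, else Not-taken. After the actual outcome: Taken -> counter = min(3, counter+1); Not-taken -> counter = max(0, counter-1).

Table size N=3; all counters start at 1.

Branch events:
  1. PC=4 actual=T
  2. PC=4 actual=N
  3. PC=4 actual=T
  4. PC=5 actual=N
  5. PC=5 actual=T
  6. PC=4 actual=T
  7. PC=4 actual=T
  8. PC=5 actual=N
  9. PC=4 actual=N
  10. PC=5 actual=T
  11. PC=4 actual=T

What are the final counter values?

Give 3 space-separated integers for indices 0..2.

Answer: 1 3 1

Derivation:
Ev 1: PC=4 idx=1 pred=N actual=T -> ctr[1]=2
Ev 2: PC=4 idx=1 pred=T actual=N -> ctr[1]=1
Ev 3: PC=4 idx=1 pred=N actual=T -> ctr[1]=2
Ev 4: PC=5 idx=2 pred=N actual=N -> ctr[2]=0
Ev 5: PC=5 idx=2 pred=N actual=T -> ctr[2]=1
Ev 6: PC=4 idx=1 pred=T actual=T -> ctr[1]=3
Ev 7: PC=4 idx=1 pred=T actual=T -> ctr[1]=3
Ev 8: PC=5 idx=2 pred=N actual=N -> ctr[2]=0
Ev 9: PC=4 idx=1 pred=T actual=N -> ctr[1]=2
Ev 10: PC=5 idx=2 pred=N actual=T -> ctr[2]=1
Ev 11: PC=4 idx=1 pred=T actual=T -> ctr[1]=3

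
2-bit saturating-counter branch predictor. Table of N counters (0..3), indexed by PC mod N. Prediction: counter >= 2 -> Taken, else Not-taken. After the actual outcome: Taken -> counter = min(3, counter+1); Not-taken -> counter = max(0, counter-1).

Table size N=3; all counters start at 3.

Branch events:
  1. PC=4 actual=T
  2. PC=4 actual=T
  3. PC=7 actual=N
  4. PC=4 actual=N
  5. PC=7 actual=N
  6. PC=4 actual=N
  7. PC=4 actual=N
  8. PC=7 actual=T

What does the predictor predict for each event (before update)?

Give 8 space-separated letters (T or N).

Answer: T T T T N N N N

Derivation:
Ev 1: PC=4 idx=1 pred=T actual=T -> ctr[1]=3
Ev 2: PC=4 idx=1 pred=T actual=T -> ctr[1]=3
Ev 3: PC=7 idx=1 pred=T actual=N -> ctr[1]=2
Ev 4: PC=4 idx=1 pred=T actual=N -> ctr[1]=1
Ev 5: PC=7 idx=1 pred=N actual=N -> ctr[1]=0
Ev 6: PC=4 idx=1 pred=N actual=N -> ctr[1]=0
Ev 7: PC=4 idx=1 pred=N actual=N -> ctr[1]=0
Ev 8: PC=7 idx=1 pred=N actual=T -> ctr[1]=1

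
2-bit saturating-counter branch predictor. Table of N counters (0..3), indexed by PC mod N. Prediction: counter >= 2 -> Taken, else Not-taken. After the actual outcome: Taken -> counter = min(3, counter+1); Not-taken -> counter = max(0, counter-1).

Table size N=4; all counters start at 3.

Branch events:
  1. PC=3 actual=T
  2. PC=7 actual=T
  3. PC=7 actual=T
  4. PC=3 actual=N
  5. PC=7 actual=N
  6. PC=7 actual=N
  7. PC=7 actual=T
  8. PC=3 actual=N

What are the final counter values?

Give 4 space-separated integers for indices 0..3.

Answer: 3 3 3 0

Derivation:
Ev 1: PC=3 idx=3 pred=T actual=T -> ctr[3]=3
Ev 2: PC=7 idx=3 pred=T actual=T -> ctr[3]=3
Ev 3: PC=7 idx=3 pred=T actual=T -> ctr[3]=3
Ev 4: PC=3 idx=3 pred=T actual=N -> ctr[3]=2
Ev 5: PC=7 idx=3 pred=T actual=N -> ctr[3]=1
Ev 6: PC=7 idx=3 pred=N actual=N -> ctr[3]=0
Ev 7: PC=7 idx=3 pred=N actual=T -> ctr[3]=1
Ev 8: PC=3 idx=3 pred=N actual=N -> ctr[3]=0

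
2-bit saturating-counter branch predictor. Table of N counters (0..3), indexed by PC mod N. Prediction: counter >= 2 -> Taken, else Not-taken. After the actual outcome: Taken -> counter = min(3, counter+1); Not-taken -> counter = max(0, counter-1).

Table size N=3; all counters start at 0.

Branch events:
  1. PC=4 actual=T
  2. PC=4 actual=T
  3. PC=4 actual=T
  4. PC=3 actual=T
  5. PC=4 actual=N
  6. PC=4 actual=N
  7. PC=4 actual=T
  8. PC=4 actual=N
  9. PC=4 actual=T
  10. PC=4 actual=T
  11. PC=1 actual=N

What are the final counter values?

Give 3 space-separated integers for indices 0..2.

Answer: 1 2 0

Derivation:
Ev 1: PC=4 idx=1 pred=N actual=T -> ctr[1]=1
Ev 2: PC=4 idx=1 pred=N actual=T -> ctr[1]=2
Ev 3: PC=4 idx=1 pred=T actual=T -> ctr[1]=3
Ev 4: PC=3 idx=0 pred=N actual=T -> ctr[0]=1
Ev 5: PC=4 idx=1 pred=T actual=N -> ctr[1]=2
Ev 6: PC=4 idx=1 pred=T actual=N -> ctr[1]=1
Ev 7: PC=4 idx=1 pred=N actual=T -> ctr[1]=2
Ev 8: PC=4 idx=1 pred=T actual=N -> ctr[1]=1
Ev 9: PC=4 idx=1 pred=N actual=T -> ctr[1]=2
Ev 10: PC=4 idx=1 pred=T actual=T -> ctr[1]=3
Ev 11: PC=1 idx=1 pred=T actual=N -> ctr[1]=2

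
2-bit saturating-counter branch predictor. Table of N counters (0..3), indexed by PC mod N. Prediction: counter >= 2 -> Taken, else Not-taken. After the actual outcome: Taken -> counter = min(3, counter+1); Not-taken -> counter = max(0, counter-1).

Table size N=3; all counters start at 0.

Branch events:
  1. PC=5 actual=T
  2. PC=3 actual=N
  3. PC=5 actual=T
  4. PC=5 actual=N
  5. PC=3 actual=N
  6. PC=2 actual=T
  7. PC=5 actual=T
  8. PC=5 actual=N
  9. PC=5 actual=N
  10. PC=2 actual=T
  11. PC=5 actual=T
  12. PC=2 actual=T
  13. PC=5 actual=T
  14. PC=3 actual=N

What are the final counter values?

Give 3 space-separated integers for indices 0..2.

Answer: 0 0 3

Derivation:
Ev 1: PC=5 idx=2 pred=N actual=T -> ctr[2]=1
Ev 2: PC=3 idx=0 pred=N actual=N -> ctr[0]=0
Ev 3: PC=5 idx=2 pred=N actual=T -> ctr[2]=2
Ev 4: PC=5 idx=2 pred=T actual=N -> ctr[2]=1
Ev 5: PC=3 idx=0 pred=N actual=N -> ctr[0]=0
Ev 6: PC=2 idx=2 pred=N actual=T -> ctr[2]=2
Ev 7: PC=5 idx=2 pred=T actual=T -> ctr[2]=3
Ev 8: PC=5 idx=2 pred=T actual=N -> ctr[2]=2
Ev 9: PC=5 idx=2 pred=T actual=N -> ctr[2]=1
Ev 10: PC=2 idx=2 pred=N actual=T -> ctr[2]=2
Ev 11: PC=5 idx=2 pred=T actual=T -> ctr[2]=3
Ev 12: PC=2 idx=2 pred=T actual=T -> ctr[2]=3
Ev 13: PC=5 idx=2 pred=T actual=T -> ctr[2]=3
Ev 14: PC=3 idx=0 pred=N actual=N -> ctr[0]=0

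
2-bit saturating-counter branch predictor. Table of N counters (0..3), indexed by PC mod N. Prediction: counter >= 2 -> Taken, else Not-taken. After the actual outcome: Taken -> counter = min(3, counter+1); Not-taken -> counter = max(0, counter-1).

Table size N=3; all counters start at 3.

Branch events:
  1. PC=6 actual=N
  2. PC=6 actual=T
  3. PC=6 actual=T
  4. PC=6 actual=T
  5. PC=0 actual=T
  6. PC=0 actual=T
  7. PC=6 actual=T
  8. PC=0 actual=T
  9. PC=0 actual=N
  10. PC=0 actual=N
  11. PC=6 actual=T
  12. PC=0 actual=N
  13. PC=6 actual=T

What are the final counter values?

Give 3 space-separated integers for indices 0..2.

Ev 1: PC=6 idx=0 pred=T actual=N -> ctr[0]=2
Ev 2: PC=6 idx=0 pred=T actual=T -> ctr[0]=3
Ev 3: PC=6 idx=0 pred=T actual=T -> ctr[0]=3
Ev 4: PC=6 idx=0 pred=T actual=T -> ctr[0]=3
Ev 5: PC=0 idx=0 pred=T actual=T -> ctr[0]=3
Ev 6: PC=0 idx=0 pred=T actual=T -> ctr[0]=3
Ev 7: PC=6 idx=0 pred=T actual=T -> ctr[0]=3
Ev 8: PC=0 idx=0 pred=T actual=T -> ctr[0]=3
Ev 9: PC=0 idx=0 pred=T actual=N -> ctr[0]=2
Ev 10: PC=0 idx=0 pred=T actual=N -> ctr[0]=1
Ev 11: PC=6 idx=0 pred=N actual=T -> ctr[0]=2
Ev 12: PC=0 idx=0 pred=T actual=N -> ctr[0]=1
Ev 13: PC=6 idx=0 pred=N actual=T -> ctr[0]=2

Answer: 2 3 3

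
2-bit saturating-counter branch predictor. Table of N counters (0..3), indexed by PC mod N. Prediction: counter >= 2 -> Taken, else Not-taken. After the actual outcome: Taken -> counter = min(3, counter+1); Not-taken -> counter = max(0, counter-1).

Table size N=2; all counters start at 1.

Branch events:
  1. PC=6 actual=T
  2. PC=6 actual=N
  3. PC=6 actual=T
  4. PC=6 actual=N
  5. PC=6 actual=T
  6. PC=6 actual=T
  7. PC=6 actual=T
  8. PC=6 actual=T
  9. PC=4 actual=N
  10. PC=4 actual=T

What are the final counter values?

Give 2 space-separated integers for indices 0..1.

Ev 1: PC=6 idx=0 pred=N actual=T -> ctr[0]=2
Ev 2: PC=6 idx=0 pred=T actual=N -> ctr[0]=1
Ev 3: PC=6 idx=0 pred=N actual=T -> ctr[0]=2
Ev 4: PC=6 idx=0 pred=T actual=N -> ctr[0]=1
Ev 5: PC=6 idx=0 pred=N actual=T -> ctr[0]=2
Ev 6: PC=6 idx=0 pred=T actual=T -> ctr[0]=3
Ev 7: PC=6 idx=0 pred=T actual=T -> ctr[0]=3
Ev 8: PC=6 idx=0 pred=T actual=T -> ctr[0]=3
Ev 9: PC=4 idx=0 pred=T actual=N -> ctr[0]=2
Ev 10: PC=4 idx=0 pred=T actual=T -> ctr[0]=3

Answer: 3 1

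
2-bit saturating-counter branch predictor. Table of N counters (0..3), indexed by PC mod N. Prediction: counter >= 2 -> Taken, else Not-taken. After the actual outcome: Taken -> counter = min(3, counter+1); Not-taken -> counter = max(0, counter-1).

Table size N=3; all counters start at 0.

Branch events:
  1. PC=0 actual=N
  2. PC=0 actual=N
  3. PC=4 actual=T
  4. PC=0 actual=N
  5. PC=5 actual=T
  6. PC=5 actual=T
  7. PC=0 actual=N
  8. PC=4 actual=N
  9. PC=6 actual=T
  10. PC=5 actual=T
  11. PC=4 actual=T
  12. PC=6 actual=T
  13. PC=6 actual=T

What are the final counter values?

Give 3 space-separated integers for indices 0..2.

Ev 1: PC=0 idx=0 pred=N actual=N -> ctr[0]=0
Ev 2: PC=0 idx=0 pred=N actual=N -> ctr[0]=0
Ev 3: PC=4 idx=1 pred=N actual=T -> ctr[1]=1
Ev 4: PC=0 idx=0 pred=N actual=N -> ctr[0]=0
Ev 5: PC=5 idx=2 pred=N actual=T -> ctr[2]=1
Ev 6: PC=5 idx=2 pred=N actual=T -> ctr[2]=2
Ev 7: PC=0 idx=0 pred=N actual=N -> ctr[0]=0
Ev 8: PC=4 idx=1 pred=N actual=N -> ctr[1]=0
Ev 9: PC=6 idx=0 pred=N actual=T -> ctr[0]=1
Ev 10: PC=5 idx=2 pred=T actual=T -> ctr[2]=3
Ev 11: PC=4 idx=1 pred=N actual=T -> ctr[1]=1
Ev 12: PC=6 idx=0 pred=N actual=T -> ctr[0]=2
Ev 13: PC=6 idx=0 pred=T actual=T -> ctr[0]=3

Answer: 3 1 3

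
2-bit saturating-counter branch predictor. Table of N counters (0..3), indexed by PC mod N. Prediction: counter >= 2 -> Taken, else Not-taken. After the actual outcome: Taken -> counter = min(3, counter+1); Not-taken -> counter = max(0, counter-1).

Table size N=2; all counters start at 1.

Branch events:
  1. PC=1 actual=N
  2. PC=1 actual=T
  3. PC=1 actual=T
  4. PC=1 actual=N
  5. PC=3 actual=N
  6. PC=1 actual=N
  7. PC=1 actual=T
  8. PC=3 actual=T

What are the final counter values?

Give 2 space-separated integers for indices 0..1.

Answer: 1 2

Derivation:
Ev 1: PC=1 idx=1 pred=N actual=N -> ctr[1]=0
Ev 2: PC=1 idx=1 pred=N actual=T -> ctr[1]=1
Ev 3: PC=1 idx=1 pred=N actual=T -> ctr[1]=2
Ev 4: PC=1 idx=1 pred=T actual=N -> ctr[1]=1
Ev 5: PC=3 idx=1 pred=N actual=N -> ctr[1]=0
Ev 6: PC=1 idx=1 pred=N actual=N -> ctr[1]=0
Ev 7: PC=1 idx=1 pred=N actual=T -> ctr[1]=1
Ev 8: PC=3 idx=1 pred=N actual=T -> ctr[1]=2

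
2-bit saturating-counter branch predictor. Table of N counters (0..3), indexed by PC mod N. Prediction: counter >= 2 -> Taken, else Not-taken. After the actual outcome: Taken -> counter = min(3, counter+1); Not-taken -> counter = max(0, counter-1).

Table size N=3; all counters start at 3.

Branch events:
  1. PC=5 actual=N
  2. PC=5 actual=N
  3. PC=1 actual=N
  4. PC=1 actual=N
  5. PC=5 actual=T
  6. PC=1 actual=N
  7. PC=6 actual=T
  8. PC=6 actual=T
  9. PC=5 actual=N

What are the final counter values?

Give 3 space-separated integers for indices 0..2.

Ev 1: PC=5 idx=2 pred=T actual=N -> ctr[2]=2
Ev 2: PC=5 idx=2 pred=T actual=N -> ctr[2]=1
Ev 3: PC=1 idx=1 pred=T actual=N -> ctr[1]=2
Ev 4: PC=1 idx=1 pred=T actual=N -> ctr[1]=1
Ev 5: PC=5 idx=2 pred=N actual=T -> ctr[2]=2
Ev 6: PC=1 idx=1 pred=N actual=N -> ctr[1]=0
Ev 7: PC=6 idx=0 pred=T actual=T -> ctr[0]=3
Ev 8: PC=6 idx=0 pred=T actual=T -> ctr[0]=3
Ev 9: PC=5 idx=2 pred=T actual=N -> ctr[2]=1

Answer: 3 0 1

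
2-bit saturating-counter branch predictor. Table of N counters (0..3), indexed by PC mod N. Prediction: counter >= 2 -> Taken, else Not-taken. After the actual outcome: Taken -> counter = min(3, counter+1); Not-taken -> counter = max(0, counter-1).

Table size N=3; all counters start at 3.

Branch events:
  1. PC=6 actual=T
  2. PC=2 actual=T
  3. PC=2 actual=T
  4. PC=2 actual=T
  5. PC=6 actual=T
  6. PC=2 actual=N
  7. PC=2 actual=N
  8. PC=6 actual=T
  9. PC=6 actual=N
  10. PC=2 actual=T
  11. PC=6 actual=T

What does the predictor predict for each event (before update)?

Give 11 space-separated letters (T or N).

Ev 1: PC=6 idx=0 pred=T actual=T -> ctr[0]=3
Ev 2: PC=2 idx=2 pred=T actual=T -> ctr[2]=3
Ev 3: PC=2 idx=2 pred=T actual=T -> ctr[2]=3
Ev 4: PC=2 idx=2 pred=T actual=T -> ctr[2]=3
Ev 5: PC=6 idx=0 pred=T actual=T -> ctr[0]=3
Ev 6: PC=2 idx=2 pred=T actual=N -> ctr[2]=2
Ev 7: PC=2 idx=2 pred=T actual=N -> ctr[2]=1
Ev 8: PC=6 idx=0 pred=T actual=T -> ctr[0]=3
Ev 9: PC=6 idx=0 pred=T actual=N -> ctr[0]=2
Ev 10: PC=2 idx=2 pred=N actual=T -> ctr[2]=2
Ev 11: PC=6 idx=0 pred=T actual=T -> ctr[0]=3

Answer: T T T T T T T T T N T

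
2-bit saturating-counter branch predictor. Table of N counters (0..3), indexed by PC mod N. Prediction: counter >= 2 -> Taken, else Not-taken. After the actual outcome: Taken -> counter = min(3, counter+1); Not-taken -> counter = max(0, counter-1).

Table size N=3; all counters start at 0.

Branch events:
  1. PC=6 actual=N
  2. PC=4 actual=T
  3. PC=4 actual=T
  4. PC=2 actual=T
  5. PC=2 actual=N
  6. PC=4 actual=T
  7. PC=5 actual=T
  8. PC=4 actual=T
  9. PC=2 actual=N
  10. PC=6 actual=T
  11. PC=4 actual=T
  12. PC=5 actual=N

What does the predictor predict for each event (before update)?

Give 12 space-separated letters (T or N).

Ev 1: PC=6 idx=0 pred=N actual=N -> ctr[0]=0
Ev 2: PC=4 idx=1 pred=N actual=T -> ctr[1]=1
Ev 3: PC=4 idx=1 pred=N actual=T -> ctr[1]=2
Ev 4: PC=2 idx=2 pred=N actual=T -> ctr[2]=1
Ev 5: PC=2 idx=2 pred=N actual=N -> ctr[2]=0
Ev 6: PC=4 idx=1 pred=T actual=T -> ctr[1]=3
Ev 7: PC=5 idx=2 pred=N actual=T -> ctr[2]=1
Ev 8: PC=4 idx=1 pred=T actual=T -> ctr[1]=3
Ev 9: PC=2 idx=2 pred=N actual=N -> ctr[2]=0
Ev 10: PC=6 idx=0 pred=N actual=T -> ctr[0]=1
Ev 11: PC=4 idx=1 pred=T actual=T -> ctr[1]=3
Ev 12: PC=5 idx=2 pred=N actual=N -> ctr[2]=0

Answer: N N N N N T N T N N T N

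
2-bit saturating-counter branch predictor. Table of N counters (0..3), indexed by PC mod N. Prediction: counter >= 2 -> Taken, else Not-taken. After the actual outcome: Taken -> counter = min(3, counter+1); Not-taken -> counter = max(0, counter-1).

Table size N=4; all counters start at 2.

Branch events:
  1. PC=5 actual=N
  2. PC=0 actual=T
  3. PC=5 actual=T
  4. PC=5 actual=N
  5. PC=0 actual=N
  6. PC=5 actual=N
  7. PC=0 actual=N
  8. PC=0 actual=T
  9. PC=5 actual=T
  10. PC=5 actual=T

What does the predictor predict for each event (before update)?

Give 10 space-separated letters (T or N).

Answer: T T N T T N T N N N

Derivation:
Ev 1: PC=5 idx=1 pred=T actual=N -> ctr[1]=1
Ev 2: PC=0 idx=0 pred=T actual=T -> ctr[0]=3
Ev 3: PC=5 idx=1 pred=N actual=T -> ctr[1]=2
Ev 4: PC=5 idx=1 pred=T actual=N -> ctr[1]=1
Ev 5: PC=0 idx=0 pred=T actual=N -> ctr[0]=2
Ev 6: PC=5 idx=1 pred=N actual=N -> ctr[1]=0
Ev 7: PC=0 idx=0 pred=T actual=N -> ctr[0]=1
Ev 8: PC=0 idx=0 pred=N actual=T -> ctr[0]=2
Ev 9: PC=5 idx=1 pred=N actual=T -> ctr[1]=1
Ev 10: PC=5 idx=1 pred=N actual=T -> ctr[1]=2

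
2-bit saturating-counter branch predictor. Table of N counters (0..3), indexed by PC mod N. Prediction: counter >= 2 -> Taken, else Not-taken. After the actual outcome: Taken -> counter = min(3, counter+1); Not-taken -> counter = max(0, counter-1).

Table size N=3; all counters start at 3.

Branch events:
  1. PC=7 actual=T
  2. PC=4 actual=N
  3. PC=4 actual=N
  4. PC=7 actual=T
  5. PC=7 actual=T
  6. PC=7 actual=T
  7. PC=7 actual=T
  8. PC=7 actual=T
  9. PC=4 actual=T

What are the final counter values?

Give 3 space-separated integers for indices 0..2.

Ev 1: PC=7 idx=1 pred=T actual=T -> ctr[1]=3
Ev 2: PC=4 idx=1 pred=T actual=N -> ctr[1]=2
Ev 3: PC=4 idx=1 pred=T actual=N -> ctr[1]=1
Ev 4: PC=7 idx=1 pred=N actual=T -> ctr[1]=2
Ev 5: PC=7 idx=1 pred=T actual=T -> ctr[1]=3
Ev 6: PC=7 idx=1 pred=T actual=T -> ctr[1]=3
Ev 7: PC=7 idx=1 pred=T actual=T -> ctr[1]=3
Ev 8: PC=7 idx=1 pred=T actual=T -> ctr[1]=3
Ev 9: PC=4 idx=1 pred=T actual=T -> ctr[1]=3

Answer: 3 3 3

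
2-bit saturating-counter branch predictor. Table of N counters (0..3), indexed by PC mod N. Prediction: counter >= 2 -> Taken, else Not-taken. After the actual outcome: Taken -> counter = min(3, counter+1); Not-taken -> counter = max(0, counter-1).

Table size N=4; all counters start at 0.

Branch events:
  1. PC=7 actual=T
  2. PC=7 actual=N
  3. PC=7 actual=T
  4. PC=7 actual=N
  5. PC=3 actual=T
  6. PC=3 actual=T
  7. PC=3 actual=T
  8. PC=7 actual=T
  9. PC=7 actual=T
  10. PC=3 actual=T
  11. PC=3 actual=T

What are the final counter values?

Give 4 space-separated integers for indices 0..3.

Answer: 0 0 0 3

Derivation:
Ev 1: PC=7 idx=3 pred=N actual=T -> ctr[3]=1
Ev 2: PC=7 idx=3 pred=N actual=N -> ctr[3]=0
Ev 3: PC=7 idx=3 pred=N actual=T -> ctr[3]=1
Ev 4: PC=7 idx=3 pred=N actual=N -> ctr[3]=0
Ev 5: PC=3 idx=3 pred=N actual=T -> ctr[3]=1
Ev 6: PC=3 idx=3 pred=N actual=T -> ctr[3]=2
Ev 7: PC=3 idx=3 pred=T actual=T -> ctr[3]=3
Ev 8: PC=7 idx=3 pred=T actual=T -> ctr[3]=3
Ev 9: PC=7 idx=3 pred=T actual=T -> ctr[3]=3
Ev 10: PC=3 idx=3 pred=T actual=T -> ctr[3]=3
Ev 11: PC=3 idx=3 pred=T actual=T -> ctr[3]=3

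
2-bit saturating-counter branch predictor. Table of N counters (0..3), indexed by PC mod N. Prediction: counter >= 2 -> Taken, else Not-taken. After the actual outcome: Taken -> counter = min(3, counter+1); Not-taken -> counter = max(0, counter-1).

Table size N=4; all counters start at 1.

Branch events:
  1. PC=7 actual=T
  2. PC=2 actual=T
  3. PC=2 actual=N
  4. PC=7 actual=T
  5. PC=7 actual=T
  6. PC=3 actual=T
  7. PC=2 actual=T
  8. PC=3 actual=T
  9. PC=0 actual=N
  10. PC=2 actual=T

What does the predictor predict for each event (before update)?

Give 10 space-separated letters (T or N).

Ev 1: PC=7 idx=3 pred=N actual=T -> ctr[3]=2
Ev 2: PC=2 idx=2 pred=N actual=T -> ctr[2]=2
Ev 3: PC=2 idx=2 pred=T actual=N -> ctr[2]=1
Ev 4: PC=7 idx=3 pred=T actual=T -> ctr[3]=3
Ev 5: PC=7 idx=3 pred=T actual=T -> ctr[3]=3
Ev 6: PC=3 idx=3 pred=T actual=T -> ctr[3]=3
Ev 7: PC=2 idx=2 pred=N actual=T -> ctr[2]=2
Ev 8: PC=3 idx=3 pred=T actual=T -> ctr[3]=3
Ev 9: PC=0 idx=0 pred=N actual=N -> ctr[0]=0
Ev 10: PC=2 idx=2 pred=T actual=T -> ctr[2]=3

Answer: N N T T T T N T N T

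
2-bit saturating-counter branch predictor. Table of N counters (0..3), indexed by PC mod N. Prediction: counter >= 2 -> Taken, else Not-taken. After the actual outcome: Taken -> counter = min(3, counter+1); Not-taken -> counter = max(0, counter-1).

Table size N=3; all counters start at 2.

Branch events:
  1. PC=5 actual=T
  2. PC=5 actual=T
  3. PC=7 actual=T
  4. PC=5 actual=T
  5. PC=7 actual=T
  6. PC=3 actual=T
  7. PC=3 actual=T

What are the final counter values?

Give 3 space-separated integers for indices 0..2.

Answer: 3 3 3

Derivation:
Ev 1: PC=5 idx=2 pred=T actual=T -> ctr[2]=3
Ev 2: PC=5 idx=2 pred=T actual=T -> ctr[2]=3
Ev 3: PC=7 idx=1 pred=T actual=T -> ctr[1]=3
Ev 4: PC=5 idx=2 pred=T actual=T -> ctr[2]=3
Ev 5: PC=7 idx=1 pred=T actual=T -> ctr[1]=3
Ev 6: PC=3 idx=0 pred=T actual=T -> ctr[0]=3
Ev 7: PC=3 idx=0 pred=T actual=T -> ctr[0]=3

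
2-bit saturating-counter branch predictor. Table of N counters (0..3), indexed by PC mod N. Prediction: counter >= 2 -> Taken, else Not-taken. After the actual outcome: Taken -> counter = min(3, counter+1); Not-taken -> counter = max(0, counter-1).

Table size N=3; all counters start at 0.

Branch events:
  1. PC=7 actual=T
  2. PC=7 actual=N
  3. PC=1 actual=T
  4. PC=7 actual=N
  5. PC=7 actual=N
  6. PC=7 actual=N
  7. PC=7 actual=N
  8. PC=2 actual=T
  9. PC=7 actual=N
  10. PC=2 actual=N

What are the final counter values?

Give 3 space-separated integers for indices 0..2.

Ev 1: PC=7 idx=1 pred=N actual=T -> ctr[1]=1
Ev 2: PC=7 idx=1 pred=N actual=N -> ctr[1]=0
Ev 3: PC=1 idx=1 pred=N actual=T -> ctr[1]=1
Ev 4: PC=7 idx=1 pred=N actual=N -> ctr[1]=0
Ev 5: PC=7 idx=1 pred=N actual=N -> ctr[1]=0
Ev 6: PC=7 idx=1 pred=N actual=N -> ctr[1]=0
Ev 7: PC=7 idx=1 pred=N actual=N -> ctr[1]=0
Ev 8: PC=2 idx=2 pred=N actual=T -> ctr[2]=1
Ev 9: PC=7 idx=1 pred=N actual=N -> ctr[1]=0
Ev 10: PC=2 idx=2 pred=N actual=N -> ctr[2]=0

Answer: 0 0 0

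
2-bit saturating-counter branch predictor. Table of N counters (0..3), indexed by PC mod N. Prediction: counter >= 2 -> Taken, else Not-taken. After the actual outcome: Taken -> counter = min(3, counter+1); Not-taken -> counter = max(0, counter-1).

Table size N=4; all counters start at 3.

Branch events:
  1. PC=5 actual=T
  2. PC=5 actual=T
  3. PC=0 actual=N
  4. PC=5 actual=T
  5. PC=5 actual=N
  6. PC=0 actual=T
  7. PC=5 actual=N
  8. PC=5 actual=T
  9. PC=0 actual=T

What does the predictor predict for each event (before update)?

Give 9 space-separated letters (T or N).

Answer: T T T T T T T N T

Derivation:
Ev 1: PC=5 idx=1 pred=T actual=T -> ctr[1]=3
Ev 2: PC=5 idx=1 pred=T actual=T -> ctr[1]=3
Ev 3: PC=0 idx=0 pred=T actual=N -> ctr[0]=2
Ev 4: PC=5 idx=1 pred=T actual=T -> ctr[1]=3
Ev 5: PC=5 idx=1 pred=T actual=N -> ctr[1]=2
Ev 6: PC=0 idx=0 pred=T actual=T -> ctr[0]=3
Ev 7: PC=5 idx=1 pred=T actual=N -> ctr[1]=1
Ev 8: PC=5 idx=1 pred=N actual=T -> ctr[1]=2
Ev 9: PC=0 idx=0 pred=T actual=T -> ctr[0]=3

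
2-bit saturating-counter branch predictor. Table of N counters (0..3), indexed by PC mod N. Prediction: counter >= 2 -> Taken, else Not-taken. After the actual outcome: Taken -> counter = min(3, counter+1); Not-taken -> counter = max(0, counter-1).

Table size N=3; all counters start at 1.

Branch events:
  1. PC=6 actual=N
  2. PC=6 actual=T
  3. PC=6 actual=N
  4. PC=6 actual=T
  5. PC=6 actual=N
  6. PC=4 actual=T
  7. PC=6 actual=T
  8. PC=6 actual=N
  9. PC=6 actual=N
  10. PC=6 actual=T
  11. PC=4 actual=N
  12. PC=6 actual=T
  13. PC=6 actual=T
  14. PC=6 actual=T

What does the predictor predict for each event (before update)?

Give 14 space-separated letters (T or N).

Answer: N N N N N N N N N N T N T T

Derivation:
Ev 1: PC=6 idx=0 pred=N actual=N -> ctr[0]=0
Ev 2: PC=6 idx=0 pred=N actual=T -> ctr[0]=1
Ev 3: PC=6 idx=0 pred=N actual=N -> ctr[0]=0
Ev 4: PC=6 idx=0 pred=N actual=T -> ctr[0]=1
Ev 5: PC=6 idx=0 pred=N actual=N -> ctr[0]=0
Ev 6: PC=4 idx=1 pred=N actual=T -> ctr[1]=2
Ev 7: PC=6 idx=0 pred=N actual=T -> ctr[0]=1
Ev 8: PC=6 idx=0 pred=N actual=N -> ctr[0]=0
Ev 9: PC=6 idx=0 pred=N actual=N -> ctr[0]=0
Ev 10: PC=6 idx=0 pred=N actual=T -> ctr[0]=1
Ev 11: PC=4 idx=1 pred=T actual=N -> ctr[1]=1
Ev 12: PC=6 idx=0 pred=N actual=T -> ctr[0]=2
Ev 13: PC=6 idx=0 pred=T actual=T -> ctr[0]=3
Ev 14: PC=6 idx=0 pred=T actual=T -> ctr[0]=3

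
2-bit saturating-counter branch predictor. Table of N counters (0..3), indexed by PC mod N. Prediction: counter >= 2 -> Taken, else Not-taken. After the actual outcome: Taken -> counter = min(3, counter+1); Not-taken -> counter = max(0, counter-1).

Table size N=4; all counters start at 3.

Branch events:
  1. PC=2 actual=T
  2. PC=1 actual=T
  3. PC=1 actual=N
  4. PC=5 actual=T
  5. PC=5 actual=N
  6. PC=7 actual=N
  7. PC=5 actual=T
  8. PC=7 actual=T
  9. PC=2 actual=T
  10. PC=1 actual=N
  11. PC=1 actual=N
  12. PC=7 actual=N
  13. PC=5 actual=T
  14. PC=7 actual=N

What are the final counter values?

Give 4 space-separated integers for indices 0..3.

Ev 1: PC=2 idx=2 pred=T actual=T -> ctr[2]=3
Ev 2: PC=1 idx=1 pred=T actual=T -> ctr[1]=3
Ev 3: PC=1 idx=1 pred=T actual=N -> ctr[1]=2
Ev 4: PC=5 idx=1 pred=T actual=T -> ctr[1]=3
Ev 5: PC=5 idx=1 pred=T actual=N -> ctr[1]=2
Ev 6: PC=7 idx=3 pred=T actual=N -> ctr[3]=2
Ev 7: PC=5 idx=1 pred=T actual=T -> ctr[1]=3
Ev 8: PC=7 idx=3 pred=T actual=T -> ctr[3]=3
Ev 9: PC=2 idx=2 pred=T actual=T -> ctr[2]=3
Ev 10: PC=1 idx=1 pred=T actual=N -> ctr[1]=2
Ev 11: PC=1 idx=1 pred=T actual=N -> ctr[1]=1
Ev 12: PC=7 idx=3 pred=T actual=N -> ctr[3]=2
Ev 13: PC=5 idx=1 pred=N actual=T -> ctr[1]=2
Ev 14: PC=7 idx=3 pred=T actual=N -> ctr[3]=1

Answer: 3 2 3 1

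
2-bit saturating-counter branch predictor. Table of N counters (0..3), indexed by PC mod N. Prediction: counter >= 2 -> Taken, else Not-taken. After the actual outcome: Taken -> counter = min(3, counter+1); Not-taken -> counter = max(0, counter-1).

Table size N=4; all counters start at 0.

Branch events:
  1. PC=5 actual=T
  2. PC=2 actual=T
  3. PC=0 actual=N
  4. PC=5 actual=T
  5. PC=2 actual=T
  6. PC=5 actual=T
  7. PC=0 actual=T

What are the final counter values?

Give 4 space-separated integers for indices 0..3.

Answer: 1 3 2 0

Derivation:
Ev 1: PC=5 idx=1 pred=N actual=T -> ctr[1]=1
Ev 2: PC=2 idx=2 pred=N actual=T -> ctr[2]=1
Ev 3: PC=0 idx=0 pred=N actual=N -> ctr[0]=0
Ev 4: PC=5 idx=1 pred=N actual=T -> ctr[1]=2
Ev 5: PC=2 idx=2 pred=N actual=T -> ctr[2]=2
Ev 6: PC=5 idx=1 pred=T actual=T -> ctr[1]=3
Ev 7: PC=0 idx=0 pred=N actual=T -> ctr[0]=1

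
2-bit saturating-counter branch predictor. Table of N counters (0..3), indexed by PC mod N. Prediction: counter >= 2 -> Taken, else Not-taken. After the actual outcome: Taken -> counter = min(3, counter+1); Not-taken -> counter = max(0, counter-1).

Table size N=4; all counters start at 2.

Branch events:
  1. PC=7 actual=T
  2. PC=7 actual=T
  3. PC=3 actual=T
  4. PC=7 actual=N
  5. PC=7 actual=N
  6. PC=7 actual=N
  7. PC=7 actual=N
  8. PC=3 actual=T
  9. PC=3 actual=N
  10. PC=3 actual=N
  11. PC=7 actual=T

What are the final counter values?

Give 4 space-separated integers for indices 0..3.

Ev 1: PC=7 idx=3 pred=T actual=T -> ctr[3]=3
Ev 2: PC=7 idx=3 pred=T actual=T -> ctr[3]=3
Ev 3: PC=3 idx=3 pred=T actual=T -> ctr[3]=3
Ev 4: PC=7 idx=3 pred=T actual=N -> ctr[3]=2
Ev 5: PC=7 idx=3 pred=T actual=N -> ctr[3]=1
Ev 6: PC=7 idx=3 pred=N actual=N -> ctr[3]=0
Ev 7: PC=7 idx=3 pred=N actual=N -> ctr[3]=0
Ev 8: PC=3 idx=3 pred=N actual=T -> ctr[3]=1
Ev 9: PC=3 idx=3 pred=N actual=N -> ctr[3]=0
Ev 10: PC=3 idx=3 pred=N actual=N -> ctr[3]=0
Ev 11: PC=7 idx=3 pred=N actual=T -> ctr[3]=1

Answer: 2 2 2 1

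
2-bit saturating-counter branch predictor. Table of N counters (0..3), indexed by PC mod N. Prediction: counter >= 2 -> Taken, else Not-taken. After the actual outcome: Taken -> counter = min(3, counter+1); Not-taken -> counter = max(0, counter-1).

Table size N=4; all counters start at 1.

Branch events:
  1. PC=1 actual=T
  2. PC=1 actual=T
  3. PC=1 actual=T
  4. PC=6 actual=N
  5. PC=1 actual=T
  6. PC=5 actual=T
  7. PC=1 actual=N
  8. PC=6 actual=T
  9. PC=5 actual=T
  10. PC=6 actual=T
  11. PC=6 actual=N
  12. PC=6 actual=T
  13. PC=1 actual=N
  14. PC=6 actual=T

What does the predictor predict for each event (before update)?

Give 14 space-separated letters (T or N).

Answer: N T T N T T T N T N T N T T

Derivation:
Ev 1: PC=1 idx=1 pred=N actual=T -> ctr[1]=2
Ev 2: PC=1 idx=1 pred=T actual=T -> ctr[1]=3
Ev 3: PC=1 idx=1 pred=T actual=T -> ctr[1]=3
Ev 4: PC=6 idx=2 pred=N actual=N -> ctr[2]=0
Ev 5: PC=1 idx=1 pred=T actual=T -> ctr[1]=3
Ev 6: PC=5 idx=1 pred=T actual=T -> ctr[1]=3
Ev 7: PC=1 idx=1 pred=T actual=N -> ctr[1]=2
Ev 8: PC=6 idx=2 pred=N actual=T -> ctr[2]=1
Ev 9: PC=5 idx=1 pred=T actual=T -> ctr[1]=3
Ev 10: PC=6 idx=2 pred=N actual=T -> ctr[2]=2
Ev 11: PC=6 idx=2 pred=T actual=N -> ctr[2]=1
Ev 12: PC=6 idx=2 pred=N actual=T -> ctr[2]=2
Ev 13: PC=1 idx=1 pred=T actual=N -> ctr[1]=2
Ev 14: PC=6 idx=2 pred=T actual=T -> ctr[2]=3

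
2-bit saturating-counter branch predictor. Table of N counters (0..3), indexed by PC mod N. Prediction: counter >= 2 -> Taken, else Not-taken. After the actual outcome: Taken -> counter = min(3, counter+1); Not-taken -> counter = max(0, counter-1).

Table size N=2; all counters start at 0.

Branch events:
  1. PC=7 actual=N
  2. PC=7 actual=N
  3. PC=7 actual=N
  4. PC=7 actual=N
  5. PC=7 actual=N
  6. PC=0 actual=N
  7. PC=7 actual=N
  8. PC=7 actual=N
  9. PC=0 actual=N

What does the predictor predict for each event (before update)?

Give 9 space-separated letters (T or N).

Answer: N N N N N N N N N

Derivation:
Ev 1: PC=7 idx=1 pred=N actual=N -> ctr[1]=0
Ev 2: PC=7 idx=1 pred=N actual=N -> ctr[1]=0
Ev 3: PC=7 idx=1 pred=N actual=N -> ctr[1]=0
Ev 4: PC=7 idx=1 pred=N actual=N -> ctr[1]=0
Ev 5: PC=7 idx=1 pred=N actual=N -> ctr[1]=0
Ev 6: PC=0 idx=0 pred=N actual=N -> ctr[0]=0
Ev 7: PC=7 idx=1 pred=N actual=N -> ctr[1]=0
Ev 8: PC=7 idx=1 pred=N actual=N -> ctr[1]=0
Ev 9: PC=0 idx=0 pred=N actual=N -> ctr[0]=0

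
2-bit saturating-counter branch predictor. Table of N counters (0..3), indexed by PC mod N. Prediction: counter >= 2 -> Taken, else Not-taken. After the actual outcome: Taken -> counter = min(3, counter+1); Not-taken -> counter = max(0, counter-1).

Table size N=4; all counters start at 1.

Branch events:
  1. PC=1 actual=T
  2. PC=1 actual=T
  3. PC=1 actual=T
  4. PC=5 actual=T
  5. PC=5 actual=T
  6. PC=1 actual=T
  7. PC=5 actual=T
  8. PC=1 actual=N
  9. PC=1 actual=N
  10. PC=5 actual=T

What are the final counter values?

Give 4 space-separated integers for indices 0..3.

Answer: 1 2 1 1

Derivation:
Ev 1: PC=1 idx=1 pred=N actual=T -> ctr[1]=2
Ev 2: PC=1 idx=1 pred=T actual=T -> ctr[1]=3
Ev 3: PC=1 idx=1 pred=T actual=T -> ctr[1]=3
Ev 4: PC=5 idx=1 pred=T actual=T -> ctr[1]=3
Ev 5: PC=5 idx=1 pred=T actual=T -> ctr[1]=3
Ev 6: PC=1 idx=1 pred=T actual=T -> ctr[1]=3
Ev 7: PC=5 idx=1 pred=T actual=T -> ctr[1]=3
Ev 8: PC=1 idx=1 pred=T actual=N -> ctr[1]=2
Ev 9: PC=1 idx=1 pred=T actual=N -> ctr[1]=1
Ev 10: PC=5 idx=1 pred=N actual=T -> ctr[1]=2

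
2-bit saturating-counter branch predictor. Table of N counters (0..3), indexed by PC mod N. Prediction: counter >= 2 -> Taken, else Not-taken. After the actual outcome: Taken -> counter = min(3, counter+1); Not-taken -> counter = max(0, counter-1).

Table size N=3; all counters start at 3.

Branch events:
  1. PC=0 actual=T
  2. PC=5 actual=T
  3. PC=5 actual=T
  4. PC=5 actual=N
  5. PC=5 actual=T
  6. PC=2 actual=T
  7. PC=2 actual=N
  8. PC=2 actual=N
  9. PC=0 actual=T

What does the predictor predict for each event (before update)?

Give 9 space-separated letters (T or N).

Answer: T T T T T T T T T

Derivation:
Ev 1: PC=0 idx=0 pred=T actual=T -> ctr[0]=3
Ev 2: PC=5 idx=2 pred=T actual=T -> ctr[2]=3
Ev 3: PC=5 idx=2 pred=T actual=T -> ctr[2]=3
Ev 4: PC=5 idx=2 pred=T actual=N -> ctr[2]=2
Ev 5: PC=5 idx=2 pred=T actual=T -> ctr[2]=3
Ev 6: PC=2 idx=2 pred=T actual=T -> ctr[2]=3
Ev 7: PC=2 idx=2 pred=T actual=N -> ctr[2]=2
Ev 8: PC=2 idx=2 pred=T actual=N -> ctr[2]=1
Ev 9: PC=0 idx=0 pred=T actual=T -> ctr[0]=3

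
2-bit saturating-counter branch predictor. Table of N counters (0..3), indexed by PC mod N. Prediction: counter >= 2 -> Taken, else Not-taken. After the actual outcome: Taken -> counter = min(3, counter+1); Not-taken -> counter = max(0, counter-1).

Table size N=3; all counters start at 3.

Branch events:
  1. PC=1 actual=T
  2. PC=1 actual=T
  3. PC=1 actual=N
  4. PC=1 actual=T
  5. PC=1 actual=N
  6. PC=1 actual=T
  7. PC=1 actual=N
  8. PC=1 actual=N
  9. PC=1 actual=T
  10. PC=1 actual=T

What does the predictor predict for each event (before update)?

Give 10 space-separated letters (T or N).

Answer: T T T T T T T T N T

Derivation:
Ev 1: PC=1 idx=1 pred=T actual=T -> ctr[1]=3
Ev 2: PC=1 idx=1 pred=T actual=T -> ctr[1]=3
Ev 3: PC=1 idx=1 pred=T actual=N -> ctr[1]=2
Ev 4: PC=1 idx=1 pred=T actual=T -> ctr[1]=3
Ev 5: PC=1 idx=1 pred=T actual=N -> ctr[1]=2
Ev 6: PC=1 idx=1 pred=T actual=T -> ctr[1]=3
Ev 7: PC=1 idx=1 pred=T actual=N -> ctr[1]=2
Ev 8: PC=1 idx=1 pred=T actual=N -> ctr[1]=1
Ev 9: PC=1 idx=1 pred=N actual=T -> ctr[1]=2
Ev 10: PC=1 idx=1 pred=T actual=T -> ctr[1]=3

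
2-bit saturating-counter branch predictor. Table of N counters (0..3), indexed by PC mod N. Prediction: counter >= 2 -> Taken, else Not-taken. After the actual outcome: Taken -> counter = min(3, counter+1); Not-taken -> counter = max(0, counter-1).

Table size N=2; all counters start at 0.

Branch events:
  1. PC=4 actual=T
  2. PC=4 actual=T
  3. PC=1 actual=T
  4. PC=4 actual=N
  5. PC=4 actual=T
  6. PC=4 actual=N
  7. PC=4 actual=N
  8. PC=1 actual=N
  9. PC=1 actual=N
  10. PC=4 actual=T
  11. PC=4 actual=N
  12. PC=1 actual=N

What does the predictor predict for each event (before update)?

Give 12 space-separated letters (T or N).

Answer: N N N T N T N N N N N N

Derivation:
Ev 1: PC=4 idx=0 pred=N actual=T -> ctr[0]=1
Ev 2: PC=4 idx=0 pred=N actual=T -> ctr[0]=2
Ev 3: PC=1 idx=1 pred=N actual=T -> ctr[1]=1
Ev 4: PC=4 idx=0 pred=T actual=N -> ctr[0]=1
Ev 5: PC=4 idx=0 pred=N actual=T -> ctr[0]=2
Ev 6: PC=4 idx=0 pred=T actual=N -> ctr[0]=1
Ev 7: PC=4 idx=0 pred=N actual=N -> ctr[0]=0
Ev 8: PC=1 idx=1 pred=N actual=N -> ctr[1]=0
Ev 9: PC=1 idx=1 pred=N actual=N -> ctr[1]=0
Ev 10: PC=4 idx=0 pred=N actual=T -> ctr[0]=1
Ev 11: PC=4 idx=0 pred=N actual=N -> ctr[0]=0
Ev 12: PC=1 idx=1 pred=N actual=N -> ctr[1]=0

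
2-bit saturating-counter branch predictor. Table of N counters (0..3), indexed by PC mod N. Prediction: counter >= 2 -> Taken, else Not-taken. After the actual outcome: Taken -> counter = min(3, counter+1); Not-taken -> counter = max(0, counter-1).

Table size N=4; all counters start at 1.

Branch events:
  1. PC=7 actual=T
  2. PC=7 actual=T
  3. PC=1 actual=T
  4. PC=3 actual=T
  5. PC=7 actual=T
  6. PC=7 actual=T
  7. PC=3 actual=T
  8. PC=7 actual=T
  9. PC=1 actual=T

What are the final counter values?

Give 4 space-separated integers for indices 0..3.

Answer: 1 3 1 3

Derivation:
Ev 1: PC=7 idx=3 pred=N actual=T -> ctr[3]=2
Ev 2: PC=7 idx=3 pred=T actual=T -> ctr[3]=3
Ev 3: PC=1 idx=1 pred=N actual=T -> ctr[1]=2
Ev 4: PC=3 idx=3 pred=T actual=T -> ctr[3]=3
Ev 5: PC=7 idx=3 pred=T actual=T -> ctr[3]=3
Ev 6: PC=7 idx=3 pred=T actual=T -> ctr[3]=3
Ev 7: PC=3 idx=3 pred=T actual=T -> ctr[3]=3
Ev 8: PC=7 idx=3 pred=T actual=T -> ctr[3]=3
Ev 9: PC=1 idx=1 pred=T actual=T -> ctr[1]=3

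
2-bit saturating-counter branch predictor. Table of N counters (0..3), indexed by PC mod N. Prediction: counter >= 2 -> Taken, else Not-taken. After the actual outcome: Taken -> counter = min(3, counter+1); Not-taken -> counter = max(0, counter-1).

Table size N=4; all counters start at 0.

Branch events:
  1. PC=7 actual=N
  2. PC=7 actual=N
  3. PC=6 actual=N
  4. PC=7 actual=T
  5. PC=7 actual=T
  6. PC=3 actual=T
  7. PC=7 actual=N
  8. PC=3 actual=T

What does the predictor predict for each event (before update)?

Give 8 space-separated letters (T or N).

Ev 1: PC=7 idx=3 pred=N actual=N -> ctr[3]=0
Ev 2: PC=7 idx=3 pred=N actual=N -> ctr[3]=0
Ev 3: PC=6 idx=2 pred=N actual=N -> ctr[2]=0
Ev 4: PC=7 idx=3 pred=N actual=T -> ctr[3]=1
Ev 5: PC=7 idx=3 pred=N actual=T -> ctr[3]=2
Ev 6: PC=3 idx=3 pred=T actual=T -> ctr[3]=3
Ev 7: PC=7 idx=3 pred=T actual=N -> ctr[3]=2
Ev 8: PC=3 idx=3 pred=T actual=T -> ctr[3]=3

Answer: N N N N N T T T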